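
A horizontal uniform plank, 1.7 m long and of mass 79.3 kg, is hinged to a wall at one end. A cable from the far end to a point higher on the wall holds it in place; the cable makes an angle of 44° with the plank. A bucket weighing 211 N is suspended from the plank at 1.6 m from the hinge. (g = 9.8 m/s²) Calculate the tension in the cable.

Take torques about the hinge: T sin 44° · 1.7 = 79.3×9.8×0.85 + 211×1.6 = 998.17 N·m.
So T = 998.17 / (0.6947 × 1.7) = 845.25 N.

T ≈ 845 N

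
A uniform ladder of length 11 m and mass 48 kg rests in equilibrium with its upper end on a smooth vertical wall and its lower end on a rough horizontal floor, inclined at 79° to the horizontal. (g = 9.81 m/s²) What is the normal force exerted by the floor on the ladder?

N_floor ≈ 471 N

ΣF_y = 0: N_floor = 48×9.81 = 470.88 N.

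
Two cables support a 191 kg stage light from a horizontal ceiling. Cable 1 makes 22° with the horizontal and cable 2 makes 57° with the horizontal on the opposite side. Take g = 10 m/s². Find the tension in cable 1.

T_1 ≈ 1060 N

Weight W = 191 × 10 = 1910 N acts straight down.
Horizontal: T_1 cos 22° = T_2 cos 57°  →  T_2 = 1.702 T_1.
Vertical: T_1 sin 22° + T_2 sin 57° = 1910.
Substituting the horizontal relation into the vertical equation gives 1.802 T_1 = 1910, so T_1 = 1060 N.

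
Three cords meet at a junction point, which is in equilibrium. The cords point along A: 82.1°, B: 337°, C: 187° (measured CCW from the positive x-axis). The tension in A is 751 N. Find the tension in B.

T_B ≈ 1450 N

Resolve: ΣF_x = 751 cos 82.1° + T_B cos 337° + T_C cos 187° = 0.
        ΣF_y = 751 sin 82.1° + T_B sin 337° + T_C sin 187° = 0.
The known terms sum to (103.2, 743.9) N, so 0.9205 T_B − 0.9925 T_C = -103.2 and -0.3907 T_B − 0.1219 T_C = -743.9.
Solving simultaneously: T_B = 1451 N, T_C = 1450 N.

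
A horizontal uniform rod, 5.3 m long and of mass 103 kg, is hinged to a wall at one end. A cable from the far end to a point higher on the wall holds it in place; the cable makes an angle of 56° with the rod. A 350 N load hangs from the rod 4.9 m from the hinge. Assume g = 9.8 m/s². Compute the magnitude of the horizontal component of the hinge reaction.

Take torques about the hinge: T sin 56° · 5.3 = 103×9.8×2.65 + 350×4.9 = 4389.9 N·m.
So T = 4389.9 / (0.8290 × 5.3) = 999.09 N.
ΣF_x = 0: H_x = T cos 56° = 558.69 N.

H_x ≈ 559 N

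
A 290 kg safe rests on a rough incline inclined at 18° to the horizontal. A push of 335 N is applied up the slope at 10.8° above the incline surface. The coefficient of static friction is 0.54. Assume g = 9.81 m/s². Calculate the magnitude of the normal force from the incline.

Axes along / perpendicular to the incline. W sin 18° = 879.1 N down-slope; W cos 18° = 2706 N into the surface.
Perpendicular: N = W cos 18° − P sin 10.8° = 2706 − 62.77 = 2643 N.
Along incline: P cos 10.8° + f = W sin 18° (friction acts up-slope) → f = 879.1 − 329.1 = 550.1 N.
|f| = 550.1 N ≤ μN = 1427 N, so the safe is indeed static.

N ≈ 2640 N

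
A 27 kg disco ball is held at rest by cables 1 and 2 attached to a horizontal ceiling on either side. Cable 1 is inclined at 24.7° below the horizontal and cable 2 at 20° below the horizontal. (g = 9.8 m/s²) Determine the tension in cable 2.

T_2 ≈ 342 N

Weight W = 27 × 9.8 = 264.6 N acts straight down.
Horizontal: T_1 cos 24.7° = T_2 cos 20°  →  T_1 = 1.034 T_2.
Vertical: T_1 sin 24.7° + T_2 sin 20° = 264.6.
Substituting the horizontal relation into the vertical equation gives 0.7742 T_2 = 264.6, so T_2 = 341.8 N.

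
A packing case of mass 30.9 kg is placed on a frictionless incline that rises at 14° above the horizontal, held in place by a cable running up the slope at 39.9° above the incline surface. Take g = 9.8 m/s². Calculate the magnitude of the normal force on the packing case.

N ≈ 233 N

Take axes along and perpendicular to the incline. Weight components: W sin 14° = 73.26 N down-slope, W cos 14° = 293.8 N into the surface.
Along incline: T cos 39.9° = W sin 14° → T = 95.49 N.
Perpendicular: N = W cos 14° − T sin 39.9° = 232.6 N.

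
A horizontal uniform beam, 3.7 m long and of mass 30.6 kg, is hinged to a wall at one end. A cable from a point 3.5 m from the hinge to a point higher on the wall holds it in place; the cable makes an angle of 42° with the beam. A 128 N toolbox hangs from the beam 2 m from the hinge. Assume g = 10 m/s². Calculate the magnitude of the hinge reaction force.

Take torques about the hinge: T sin 42° · 3.5 = 30.6×10×1.85 + 128×2 = 822.1 N·m.
So T = 822.1 / (0.6691 × 3.5) = 351.03 N.
ΣF_x = 0: H_x = T cos 42° = 260.87 N.
ΣF_y = 0: H_y = (30.6×10 + 128) − T sin 42° = 434 − 234.89 = 199.11 N.
|H| = √(H_x² + H_y²) = √((260.87)² + (199.11)²) = 328.17 N.

|H| ≈ 328 N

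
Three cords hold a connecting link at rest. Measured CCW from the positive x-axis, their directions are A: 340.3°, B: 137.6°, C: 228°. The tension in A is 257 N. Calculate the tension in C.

T_C ≈ 99.2 N

Resolve: ΣF_x = 257 cos 340.3° + T_B cos 137.6° + T_C cos 228° = 0.
        ΣF_y = 257 sin 340.3° + T_B sin 137.6° + T_C sin 228° = 0.
The known terms sum to (242, -86.63) N, so -0.7385 T_B − 0.6691 T_C = -242 and 0.6743 T_B − 0.7431 T_C = 86.63.
Solving simultaneously: T_B = 237.8 N, T_C = 99.18 N.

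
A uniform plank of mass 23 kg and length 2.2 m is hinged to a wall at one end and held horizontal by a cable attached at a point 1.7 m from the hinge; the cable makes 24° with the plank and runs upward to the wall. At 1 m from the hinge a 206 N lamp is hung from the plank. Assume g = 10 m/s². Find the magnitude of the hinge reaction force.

Take torques about the hinge: T sin 24° · 1.7 = 23×10×1.1 + 206×1 = 459 N·m.
So T = 459 / (0.4067 × 1.7) = 663.82 N.
ΣF_x = 0: H_x = T cos 24° = 606.43 N.
ΣF_y = 0: H_y = (23×10 + 206) − T sin 24° = 436 − 270 = 166 N.
|H| = √(H_x² + H_y²) = √((606.43)² + (166)²) = 628.74 N.

|H| ≈ 629 N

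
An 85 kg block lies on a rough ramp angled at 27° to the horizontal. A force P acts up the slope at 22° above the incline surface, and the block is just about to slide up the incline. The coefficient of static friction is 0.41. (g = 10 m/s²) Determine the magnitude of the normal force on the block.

On the verge of sliding up the incline, friction equals μN and acts down the slope.
Perpendicular: N + P sin 22° = W cos 27° = 757.4 N.
Along incline: P cos 22° = W sin 27° + μN  with W sin 27° = 385.9 N.
Solving the pair for P and N: P = 644.4 N, N = 516 N (and f = μN = 211.5 N).

N ≈ 516 N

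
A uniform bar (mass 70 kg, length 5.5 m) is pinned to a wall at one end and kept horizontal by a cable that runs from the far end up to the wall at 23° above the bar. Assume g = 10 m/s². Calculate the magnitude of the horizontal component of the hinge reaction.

Take torques about the hinge: T sin 23° · 5.5 = 70×10×2.75 = 1925 N·m.
So T = 1925 / (0.3907 × 5.5) = 895.76 N.
ΣF_x = 0: H_x = T cos 23° = 824.55 N.

H_x ≈ 825 N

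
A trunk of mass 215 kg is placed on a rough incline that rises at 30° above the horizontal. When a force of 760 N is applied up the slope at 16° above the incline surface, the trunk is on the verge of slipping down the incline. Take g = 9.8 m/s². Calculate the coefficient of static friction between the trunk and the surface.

μ ≈ 0.200

On the verge of sliding down the incline, friction is at its maximum μN and acts up the slope.
Perpendicular to incline: N = W cos 30° − P sin 16° = 1825 − 209.5 = 1615 N.
Along incline: P cos 16° + μN = W sin 30° → μ = (W sin 30° − P cos 16°) / N = 0.1999.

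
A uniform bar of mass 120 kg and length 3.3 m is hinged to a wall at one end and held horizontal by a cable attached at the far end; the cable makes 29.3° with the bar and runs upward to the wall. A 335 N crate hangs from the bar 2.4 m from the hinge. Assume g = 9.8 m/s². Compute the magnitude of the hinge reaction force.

Take torques about the hinge: T sin 29.3° · 3.3 = 120×9.8×1.65 + 335×2.4 = 2744.4 N·m.
So T = 2744.4 / (0.4894 × 3.3) = 1699.4 N.
ΣF_x = 0: H_x = T cos 29.3° = 1482 N.
ΣF_y = 0: H_y = (120×9.8 + 335) − T sin 29.3° = 1511 − 831.64 = 679.36 N.
|H| = √(H_x² + H_y²) = √((1482)² + (679.36)²) = 1630.3 N.

|H| ≈ 1630 N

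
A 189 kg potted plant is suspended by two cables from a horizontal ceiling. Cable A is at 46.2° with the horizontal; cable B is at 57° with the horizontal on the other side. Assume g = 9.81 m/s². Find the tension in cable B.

T_B ≈ 1320 N

Weight W = 189 × 9.81 = 1854 N acts straight down.
Horizontal: T_A cos 46.2° = T_B cos 57°  →  T_A = 0.7869 T_B.
Vertical: T_A sin 46.2° + T_B sin 57° = 1854.
Substituting the horizontal relation into the vertical equation gives 1.407 T_B = 1854, so T_B = 1318 N.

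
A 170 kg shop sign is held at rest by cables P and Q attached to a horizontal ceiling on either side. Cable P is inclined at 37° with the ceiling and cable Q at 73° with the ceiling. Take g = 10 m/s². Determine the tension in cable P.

T_P ≈ 529 N

Weight W = 170 × 10 = 1700 N acts straight down.
Horizontal: T_P cos 37° = T_Q cos 73°  →  T_Q = 2.732 T_P.
Vertical: T_P sin 37° + T_Q sin 73° = 1700.
Substituting the horizontal relation into the vertical equation gives 3.214 T_P = 1700, so T_P = 528.9 N.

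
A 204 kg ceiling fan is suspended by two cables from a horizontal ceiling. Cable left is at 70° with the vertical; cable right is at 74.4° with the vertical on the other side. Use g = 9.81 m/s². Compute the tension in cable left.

T_left ≈ 3310 N

Angles from the horizontal: cable left is 90° − 70° = 20°, cable right is 90° − 74.4° = 15.6°.
Weight W = 204 × 9.81 = 2001 N acts straight down.
Horizontal: T_left cos 20° = T_right cos 15.6°  →  T_right = 0.9756 T_left.
Vertical: T_left sin 20° + T_right sin 15.6° = 2001.
Substituting the horizontal relation into the vertical equation gives 0.6044 T_left = 2001, so T_left = 3311 N.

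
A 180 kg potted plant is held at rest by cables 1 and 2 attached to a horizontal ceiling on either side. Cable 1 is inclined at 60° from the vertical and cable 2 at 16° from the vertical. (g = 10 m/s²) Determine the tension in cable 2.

T_2 ≈ 1610 N

Angles from the horizontal: cable 1 is 90° − 60° = 30°, cable 2 is 90° − 16° = 74°.
Weight W = 180 × 10 = 1800 N acts straight down.
Horizontal: T_1 cos 30° = T_2 cos 74°  →  T_1 = 0.3183 T_2.
Vertical: T_1 sin 30° + T_2 sin 74° = 1800.
Substituting the horizontal relation into the vertical equation gives 1.12 T_2 = 1800, so T_2 = 1607 N.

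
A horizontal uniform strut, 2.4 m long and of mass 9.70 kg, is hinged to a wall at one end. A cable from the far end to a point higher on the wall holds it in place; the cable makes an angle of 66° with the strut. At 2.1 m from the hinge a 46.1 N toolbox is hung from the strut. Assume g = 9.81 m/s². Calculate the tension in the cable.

Take torques about the hinge: T sin 66° · 2.4 = 9.70×9.81×1.2 + 46.1×2.1 = 211 N·m.
So T = 211 / (0.9135 × 2.4) = 96.236 N.

T ≈ 96.2 N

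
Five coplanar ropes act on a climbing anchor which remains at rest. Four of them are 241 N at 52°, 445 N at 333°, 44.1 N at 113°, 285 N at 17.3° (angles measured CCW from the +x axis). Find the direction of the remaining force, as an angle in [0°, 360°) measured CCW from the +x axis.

θ ≈ 188°

Sum the known components: ΣF_x = 799.7 N, ΣF_y = 113.2 N.
For equilibrium the remaining force must supply (−ΣF_x, −ΣF_y) = (-799.7, -113.2) N.
Magnitude = √((-799.7)² + (-113.2)²) = 807.7 N; direction = atan2(-113.2, -799.7) = 188.1°.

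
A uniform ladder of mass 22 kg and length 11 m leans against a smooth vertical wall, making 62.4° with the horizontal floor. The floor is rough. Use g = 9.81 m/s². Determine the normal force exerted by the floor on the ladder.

ΣF_y = 0: N_floor = 22×9.81 = 215.82 N.

N_floor ≈ 216 N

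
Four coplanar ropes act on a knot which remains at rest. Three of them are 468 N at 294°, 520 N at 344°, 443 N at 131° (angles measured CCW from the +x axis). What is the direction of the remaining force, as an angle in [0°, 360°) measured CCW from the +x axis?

Sum the known components: ΣF_x = 399.6 N, ΣF_y = -236.5 N.
For equilibrium the remaining force must supply (−ΣF_x, −ΣF_y) = (-399.6, 236.5) N.
Magnitude = √((-399.6)² + (236.5)²) = 464.3 N; direction = atan2(236.5, -399.6) = 149.4°.

θ ≈ 149°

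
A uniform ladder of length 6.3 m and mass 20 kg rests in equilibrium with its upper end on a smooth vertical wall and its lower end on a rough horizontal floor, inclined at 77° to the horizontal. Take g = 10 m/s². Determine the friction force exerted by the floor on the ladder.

Torques about the foot: N_wall · 6.3 sin 77° = 20×10×3.15 cos 77° → N_wall = 23.087 N.
ΣF_x = 0: f_floor = N_wall = 23.087 N.

f ≈ 23.1 N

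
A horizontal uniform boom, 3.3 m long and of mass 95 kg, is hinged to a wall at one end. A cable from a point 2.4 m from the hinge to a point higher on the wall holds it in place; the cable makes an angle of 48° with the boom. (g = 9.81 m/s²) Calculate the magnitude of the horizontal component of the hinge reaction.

Take torques about the hinge: T sin 48° · 2.4 = 95×9.81×1.65 = 1537.7 N·m.
So T = 1537.7 / (0.7431 × 2.4) = 862.17 N.
ΣF_x = 0: H_x = T cos 48° = 576.9 N.

H_x ≈ 577 N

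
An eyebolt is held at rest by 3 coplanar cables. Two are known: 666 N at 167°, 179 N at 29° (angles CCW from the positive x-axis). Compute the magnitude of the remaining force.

F ≈ 546 N

Sum the known components: ΣF_x = -492.4 N, ΣF_y = 236.6 N.
For equilibrium the remaining force must supply (−ΣF_x, −ΣF_y) = (492.4, -236.6) N.
Magnitude = √((492.4)² + (-236.6)²) = 546.3 N; direction = atan2(-236.6, 492.4) = 334.3°.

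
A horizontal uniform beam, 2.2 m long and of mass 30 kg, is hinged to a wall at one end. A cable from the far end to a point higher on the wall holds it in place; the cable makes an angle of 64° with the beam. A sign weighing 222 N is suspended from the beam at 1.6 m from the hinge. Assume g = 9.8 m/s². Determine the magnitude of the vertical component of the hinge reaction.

Take torques about the hinge: T sin 64° · 2.2 = 30×9.8×1.1 + 222×1.6 = 678.6 N·m.
So T = 678.6 / (0.8988 × 2.2) = 343.19 N.
ΣF_y = 0: H_y = (30×9.8 + 222) − T sin 64° = 516 − 308.45 = 207.55 N.

|H_y| ≈ 208 N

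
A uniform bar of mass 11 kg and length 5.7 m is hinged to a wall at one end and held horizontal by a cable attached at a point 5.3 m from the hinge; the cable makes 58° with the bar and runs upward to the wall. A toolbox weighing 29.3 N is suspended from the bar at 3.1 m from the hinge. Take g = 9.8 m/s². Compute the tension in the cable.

Take torques about the hinge: T sin 58° · 5.3 = 11×9.8×2.85 + 29.3×3.1 = 398.06 N·m.
So T = 398.06 / (0.8480 × 5.3) = 88.563 N.

T ≈ 88.6 N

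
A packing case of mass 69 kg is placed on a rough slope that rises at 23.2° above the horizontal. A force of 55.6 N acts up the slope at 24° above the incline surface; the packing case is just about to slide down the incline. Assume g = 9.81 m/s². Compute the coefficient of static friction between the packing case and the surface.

On the verge of sliding down the incline, friction is at its maximum μN and acts up the slope.
Perpendicular to incline: N = W cos 23.2° − P sin 24° = 622.2 − 22.61 = 599.5 N.
Along incline: P cos 24° + μN = W sin 23.2° → μ = (W sin 23.2° − P cos 24°) / N = 0.36.

μ ≈ 0.360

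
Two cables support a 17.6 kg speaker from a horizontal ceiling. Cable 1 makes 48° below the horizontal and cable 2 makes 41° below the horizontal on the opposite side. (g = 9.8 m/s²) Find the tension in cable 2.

Weight W = 17.6 × 9.8 = 172.5 N acts straight down.
Horizontal: T_1 cos 48° = T_2 cos 41°  →  T_1 = 1.128 T_2.
Vertical: T_1 sin 48° + T_2 sin 41° = 172.5.
Substituting the horizontal relation into the vertical equation gives 1.494 T_2 = 172.5, so T_2 = 115.4 N.

T_2 ≈ 115 N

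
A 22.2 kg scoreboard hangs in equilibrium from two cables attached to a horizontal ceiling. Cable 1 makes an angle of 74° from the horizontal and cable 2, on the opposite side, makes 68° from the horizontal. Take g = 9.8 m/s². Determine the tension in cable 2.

Weight W = 22.2 × 9.8 = 217.6 N acts straight down.
Horizontal: T_1 cos 74° = T_2 cos 68°  →  T_1 = 1.359 T_2.
Vertical: T_1 sin 74° + T_2 sin 68° = 217.6.
Substituting the horizontal relation into the vertical equation gives 2.234 T_2 = 217.6, so T_2 = 97.4 N.

T_2 ≈ 97.4 N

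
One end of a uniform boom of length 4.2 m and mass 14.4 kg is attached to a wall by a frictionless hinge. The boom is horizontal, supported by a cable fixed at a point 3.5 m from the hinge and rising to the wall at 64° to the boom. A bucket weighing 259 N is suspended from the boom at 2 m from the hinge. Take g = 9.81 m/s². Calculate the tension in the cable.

T ≈ 259 N

Take torques about the hinge: T sin 64° · 3.5 = 14.4×9.81×2.1 + 259×2 = 814.65 N·m.
So T = 814.65 / (0.8988 × 3.5) = 258.97 N.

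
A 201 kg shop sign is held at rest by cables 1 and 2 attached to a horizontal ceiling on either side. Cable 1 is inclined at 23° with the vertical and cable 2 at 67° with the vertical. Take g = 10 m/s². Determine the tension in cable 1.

T_1 ≈ 1850 N

Angles from the horizontal: cable 1 is 90° − 23° = 67°, cable 2 is 90° − 67° = 23°.
Weight W = 201 × 10 = 2010 N acts straight down.
Horizontal: T_1 cos 67° = T_2 cos 23°  →  T_2 = 0.4245 T_1.
Vertical: T_1 sin 67° + T_2 sin 23° = 2010.
Substituting the horizontal relation into the vertical equation gives 1.086 T_1 = 2010, so T_1 = 1850 N.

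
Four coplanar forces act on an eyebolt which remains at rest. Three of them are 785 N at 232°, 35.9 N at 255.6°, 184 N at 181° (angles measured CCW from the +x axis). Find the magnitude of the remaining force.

F ≈ 943 N

Sum the known components: ΣF_x = -676.2 N, ΣF_y = -656.6 N.
For equilibrium the remaining force must supply (−ΣF_x, −ΣF_y) = (676.2, 656.6) N.
Magnitude = √((676.2)² + (656.6)²) = 942.5 N; direction = atan2(656.6, 676.2) = 44.2°.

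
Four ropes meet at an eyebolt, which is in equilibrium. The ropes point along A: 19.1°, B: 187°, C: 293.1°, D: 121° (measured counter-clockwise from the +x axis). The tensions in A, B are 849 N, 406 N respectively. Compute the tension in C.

Resolve: ΣF_x = 849 cos 19.1° + 406 cos 187° + T_C cos 293.1° + T_D cos 121° = 0.
        ΣF_y = 849 sin 19.1° + 406 sin 187° + T_C sin 293.1° + T_D sin 121° = 0.
The known terms sum to (399.3, 228.3) N, so 0.3923 T_C − 0.5150 T_D = -399.3 and -0.9198 T_C + 0.8572 T_D = -228.3.
Solving simultaneously: T_C = 3346 N, T_D = 3324 N.

T_C ≈ 3350 N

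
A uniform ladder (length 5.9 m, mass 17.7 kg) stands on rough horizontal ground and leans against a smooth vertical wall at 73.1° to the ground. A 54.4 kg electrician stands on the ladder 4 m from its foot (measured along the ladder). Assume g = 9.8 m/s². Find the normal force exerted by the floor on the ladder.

ΣF_y = 0: N_floor = 17.7×9.8 + 54.4×9.8 = 706.58 N.

N_floor ≈ 707 N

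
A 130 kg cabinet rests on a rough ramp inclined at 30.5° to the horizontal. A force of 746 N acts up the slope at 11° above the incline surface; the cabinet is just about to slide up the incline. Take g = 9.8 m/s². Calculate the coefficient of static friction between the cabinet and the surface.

μ ≈ 0.0897

On the verge of sliding up the incline, friction is at its maximum μN and acts down the slope.
Perpendicular to incline: N = W cos 30.5° − P sin 11° = 1098 − 142.3 = 955.4 N.
Along incline: P cos 11° − μN = W sin 30.5° → μ = −(W sin 30.5° − P cos 11°) / N = 0.08969.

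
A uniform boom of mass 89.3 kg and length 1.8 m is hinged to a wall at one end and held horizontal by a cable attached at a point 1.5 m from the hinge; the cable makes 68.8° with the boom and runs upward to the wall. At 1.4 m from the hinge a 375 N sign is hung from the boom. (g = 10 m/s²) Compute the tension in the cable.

Take torques about the hinge: T sin 68.8° · 1.5 = 89.3×10×0.9 + 375×1.4 = 1328.7 N·m.
So T = 1328.7 / (0.9323 × 1.5) = 950.1 N.

T ≈ 950 N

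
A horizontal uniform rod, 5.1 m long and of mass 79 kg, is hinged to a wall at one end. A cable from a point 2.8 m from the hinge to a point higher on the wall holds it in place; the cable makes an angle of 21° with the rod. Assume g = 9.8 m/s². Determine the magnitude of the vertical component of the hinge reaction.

|H_y| ≈ 69.1 N

Take torques about the hinge: T sin 21° · 2.8 = 79×9.8×2.55 = 1974.2 N·m.
So T = 1974.2 / (0.3584 × 2.8) = 1967.5 N.
ΣF_y = 0: H_y = (79×9.8) − T sin 21° = 774.2 − 705.08 = 69.125 N.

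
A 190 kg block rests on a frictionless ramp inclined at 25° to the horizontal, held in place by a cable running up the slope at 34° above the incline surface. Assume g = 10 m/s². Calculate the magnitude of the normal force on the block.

Take axes along and perpendicular to the incline. Weight components: W sin 25° = 803 N down-slope, W cos 25° = 1722 N into the surface.
Along incline: T cos 34° = W sin 25° → T = 968.6 N.
Perpendicular: N = W cos 25° − T sin 34° = 1180 N.

N ≈ 1180 N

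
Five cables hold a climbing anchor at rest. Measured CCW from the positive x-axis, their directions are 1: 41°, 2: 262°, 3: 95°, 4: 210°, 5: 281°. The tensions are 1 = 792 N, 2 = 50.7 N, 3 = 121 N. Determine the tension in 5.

Resolve: ΣF_x = 792 cos 41° + 50.7 cos 262° + 121 cos 95° + T_4 cos 210° + T_5 cos 281° = 0.
        ΣF_y = 792 sin 41° + 50.7 sin 262° + 121 sin 95° + T_4 sin 210° + T_5 sin 281° = 0.
The known terms sum to (580.1, 589.9) N, so -0.8660 T_4 + 0.1908 T_5 = -580.1 and -0.5000 T_4 − 0.9816 T_5 = -589.9.
Solving simultaneously: T_4 = 721.3 N, T_5 = 233.6 N.

T_5 ≈ 234 N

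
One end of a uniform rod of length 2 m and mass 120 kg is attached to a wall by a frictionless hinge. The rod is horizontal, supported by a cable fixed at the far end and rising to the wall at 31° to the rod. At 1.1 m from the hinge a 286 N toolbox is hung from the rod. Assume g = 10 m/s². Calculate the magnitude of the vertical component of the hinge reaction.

Take torques about the hinge: T sin 31° · 2 = 120×10×1 + 286×1.1 = 1514.6 N·m.
So T = 1514.6 / (0.5150 × 2) = 1470.4 N.
ΣF_y = 0: H_y = (120×10 + 286) − T sin 31° = 1486 − 757.3 = 728.7 N.

|H_y| ≈ 729 N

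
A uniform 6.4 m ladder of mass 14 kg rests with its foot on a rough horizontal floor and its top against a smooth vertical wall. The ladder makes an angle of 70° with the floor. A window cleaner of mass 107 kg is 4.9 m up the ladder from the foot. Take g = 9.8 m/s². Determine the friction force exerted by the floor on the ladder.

f ≈ 317 N

Torques about the foot: N_wall · 6.4 sin 70° = 14×9.8×3.2 cos 70° + 107×9.8×4.9 cos 70° → N_wall = 317.18 N.
ΣF_x = 0: f_floor = N_wall = 317.18 N.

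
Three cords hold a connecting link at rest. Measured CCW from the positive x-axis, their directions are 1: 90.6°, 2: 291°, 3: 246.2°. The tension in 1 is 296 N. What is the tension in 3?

T_3 ≈ 146 N

Resolve: ΣF_x = 296 cos 90.6° + T_2 cos 291° + T_3 cos 246.2° = 0.
        ΣF_y = 296 sin 90.6° + T_2 sin 291° + T_3 sin 246.2° = 0.
The known terms sum to (-3.1, 296) N, so 0.3584 T_2 − 0.4035 T_3 = 3.1 and -0.9336 T_2 − 0.9150 T_3 = -296.
Solving simultaneously: T_2 = 173.5 N, T_3 = 146.4 N.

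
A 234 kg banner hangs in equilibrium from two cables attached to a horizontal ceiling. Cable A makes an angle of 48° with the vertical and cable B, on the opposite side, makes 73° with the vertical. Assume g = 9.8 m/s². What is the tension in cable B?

T_B ≈ 1990 N

Angles from the horizontal: cable A is 90° − 48° = 42°, cable B is 90° − 73° = 17°.
Weight W = 234 × 9.8 = 2293 N acts straight down.
Horizontal: T_A cos 42° = T_B cos 17°  →  T_A = 1.287 T_B.
Vertical: T_A sin 42° + T_B sin 17° = 2293.
Substituting the horizontal relation into the vertical equation gives 1.153 T_B = 2293, so T_B = 1988 N.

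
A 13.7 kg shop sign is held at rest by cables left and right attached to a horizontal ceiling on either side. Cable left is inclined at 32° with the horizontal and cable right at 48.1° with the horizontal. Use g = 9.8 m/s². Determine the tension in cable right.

T_right ≈ 116 N

Weight W = 13.7 × 9.8 = 134.3 N acts straight down.
Horizontal: T_left cos 32° = T_right cos 48.1°  →  T_left = 0.7875 T_right.
Vertical: T_left sin 32° + T_right sin 48.1° = 134.3.
Substituting the horizontal relation into the vertical equation gives 1.162 T_right = 134.3, so T_right = 115.6 N.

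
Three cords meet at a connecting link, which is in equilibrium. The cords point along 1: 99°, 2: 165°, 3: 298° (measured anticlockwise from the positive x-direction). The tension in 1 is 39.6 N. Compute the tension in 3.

Resolve: ΣF_x = 39.6 cos 99° + T_2 cos 165° + T_3 cos 298° = 0.
        ΣF_y = 39.6 sin 99° + T_2 sin 165° + T_3 sin 298° = 0.
The known terms sum to (-6.195, 39.11) N, so -0.9659 T_2 + 0.4695 T_3 = 6.195 and 0.2588 T_2 − 0.8829 T_3 = -39.11.
Solving simultaneously: T_2 = 17.63 N, T_3 = 49.46 N.

T_3 ≈ 49.5 N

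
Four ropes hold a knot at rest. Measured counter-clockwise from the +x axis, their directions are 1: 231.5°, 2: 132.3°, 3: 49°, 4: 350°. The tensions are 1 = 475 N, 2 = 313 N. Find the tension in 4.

Resolve: ΣF_x = 475 cos 231.5° + 313 cos 132.3° + T_3 cos 49° + T_4 cos 350° = 0.
        ΣF_y = 475 sin 231.5° + 313 sin 132.3° + T_3 sin 49° + T_4 sin 350° = 0.
The known terms sum to (-506.3, -140.2) N, so 0.6561 T_3 + 0.9848 T_4 = 506.3 and 0.7547 T_3 − 0.1736 T_4 = 140.2.
Solving simultaneously: T_3 = 263.7 N, T_4 = 338.5 N.

T_4 ≈ 338 N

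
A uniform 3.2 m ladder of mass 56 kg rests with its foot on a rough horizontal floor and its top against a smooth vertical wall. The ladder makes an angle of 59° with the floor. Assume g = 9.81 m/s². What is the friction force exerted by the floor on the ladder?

Torques about the foot: N_wall · 3.2 sin 59° = 56×9.81×1.6 cos 59° → N_wall = 165.04 N.
ΣF_x = 0: f_floor = N_wall = 165.04 N.

f ≈ 165 N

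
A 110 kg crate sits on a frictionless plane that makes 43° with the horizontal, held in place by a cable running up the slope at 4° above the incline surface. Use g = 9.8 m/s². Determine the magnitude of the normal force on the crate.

N ≈ 737 N

Take axes along and perpendicular to the incline. Weight components: W sin 43° = 735.2 N down-slope, W cos 43° = 788.4 N into the surface.
Along incline: T cos 4° = W sin 43° → T = 737 N.
Perpendicular: N = W cos 43° − T sin 4° = 737 N.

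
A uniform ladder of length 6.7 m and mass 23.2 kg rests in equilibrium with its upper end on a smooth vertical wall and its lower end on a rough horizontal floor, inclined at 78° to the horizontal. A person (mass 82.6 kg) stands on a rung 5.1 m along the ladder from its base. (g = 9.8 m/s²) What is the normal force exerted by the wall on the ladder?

Torques about the foot: N_wall · 6.7 sin 78° = 23.2×9.8×3.35 cos 78° + 82.6×9.8×5.1 cos 78° → N_wall = 155.13 N.

N_wall ≈ 155 N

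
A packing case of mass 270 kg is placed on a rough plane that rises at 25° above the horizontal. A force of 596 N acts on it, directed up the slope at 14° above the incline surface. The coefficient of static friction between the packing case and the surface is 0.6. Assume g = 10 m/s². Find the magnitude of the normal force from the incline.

Axes along / perpendicular to the incline. W sin 25° = 1141 N down-slope; W cos 25° = 2447 N into the surface.
Perpendicular: N = W cos 25° − P sin 14° = 2447 − 144.2 = 2303 N.
Along incline: P cos 14° + f = W sin 25° (friction acts up-slope) → f = 1141 − 578.3 = 562.8 N.
|f| = 562.8 N ≤ μN = 1382 N, so the packing case is indeed static.

N ≈ 2300 N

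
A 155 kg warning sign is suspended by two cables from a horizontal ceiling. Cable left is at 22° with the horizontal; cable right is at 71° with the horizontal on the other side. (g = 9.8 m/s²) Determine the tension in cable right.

T_right ≈ 1410 N

Weight W = 155 × 9.8 = 1519 N acts straight down.
Horizontal: T_left cos 22° = T_right cos 71°  →  T_left = 0.3511 T_right.
Vertical: T_left sin 22° + T_right sin 71° = 1519.
Substituting the horizontal relation into the vertical equation gives 1.077 T_right = 1519, so T_right = 1410 N.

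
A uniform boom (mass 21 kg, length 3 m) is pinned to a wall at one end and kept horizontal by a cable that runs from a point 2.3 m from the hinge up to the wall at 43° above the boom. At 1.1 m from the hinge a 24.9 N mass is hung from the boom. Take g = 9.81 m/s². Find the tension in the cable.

T ≈ 214 N

Take torques about the hinge: T sin 43° · 2.3 = 21×9.81×1.5 + 24.9×1.1 = 336.41 N·m.
So T = 336.41 / (0.6820 × 2.3) = 214.46 N.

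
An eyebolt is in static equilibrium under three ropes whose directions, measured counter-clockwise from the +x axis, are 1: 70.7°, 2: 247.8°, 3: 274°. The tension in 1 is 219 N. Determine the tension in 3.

T_3 ≈ 25.1 N

Resolve: ΣF_x = 219 cos 70.7° + T_2 cos 247.8° + T_3 cos 274° = 0.
        ΣF_y = 219 sin 70.7° + T_2 sin 247.8° + T_3 sin 274° = 0.
The known terms sum to (72.38, 206.7) N, so -0.3778 T_2 + 0.0698 T_3 = -72.38 and -0.9259 T_2 − 0.9976 T_3 = -206.7.
Solving simultaneously: T_2 = 196.2 N, T_3 = 25.10 N.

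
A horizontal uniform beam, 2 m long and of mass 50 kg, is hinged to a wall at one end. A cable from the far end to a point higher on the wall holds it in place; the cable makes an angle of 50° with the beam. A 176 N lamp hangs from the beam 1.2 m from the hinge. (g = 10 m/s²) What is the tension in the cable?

Take torques about the hinge: T sin 50° · 2 = 50×10×1 + 176×1.2 = 711.2 N·m.
So T = 711.2 / (0.7660 × 2) = 464.2 N.

T ≈ 464 N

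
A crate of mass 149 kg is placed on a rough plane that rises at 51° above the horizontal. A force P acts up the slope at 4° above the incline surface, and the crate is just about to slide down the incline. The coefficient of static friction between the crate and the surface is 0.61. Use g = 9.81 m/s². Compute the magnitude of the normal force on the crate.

On the verge of sliding down the incline, friction equals μN and acts up the slope.
Perpendicular: N + P sin 4° = W cos 51° = 919.9 N.
Along incline: P cos 4° + μN = W sin 51° with W sin 51° = 1136 N.
Solving the pair for P and N: P = 601.9 N, N = 877.9 N (and f = μN = 535.5 N).

N ≈ 878 N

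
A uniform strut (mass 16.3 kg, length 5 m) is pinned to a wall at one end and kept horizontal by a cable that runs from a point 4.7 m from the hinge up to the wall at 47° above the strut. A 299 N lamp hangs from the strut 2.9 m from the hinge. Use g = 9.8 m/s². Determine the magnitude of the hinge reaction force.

|H| ≈ 315 N

Take torques about the hinge: T sin 47° · 4.7 = 16.3×9.8×2.5 + 299×2.9 = 1266.5 N·m.
So T = 1266.5 / (0.7314 × 4.7) = 368.44 N.
ΣF_x = 0: H_x = T cos 47° = 251.27 N.
ΣF_y = 0: H_y = (16.3×9.8 + 299) − T sin 47° = 458.74 − 269.46 = 189.28 N.
|H| = √(H_x² + H_y²) = √((251.27)² + (189.28)²) = 314.59 N.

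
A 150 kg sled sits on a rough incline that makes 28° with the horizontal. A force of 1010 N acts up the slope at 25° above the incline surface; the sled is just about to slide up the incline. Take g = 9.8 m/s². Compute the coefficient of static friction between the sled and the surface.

μ ≈ 0.259

On the verge of sliding up the incline, friction is at its maximum μN and acts down the slope.
Perpendicular to incline: N = W cos 28° − P sin 25° = 1298 − 426.8 = 871.1 N.
Along incline: P cos 25° − μN = W sin 28° → μ = −(W sin 28° − P cos 25°) / N = 0.2586.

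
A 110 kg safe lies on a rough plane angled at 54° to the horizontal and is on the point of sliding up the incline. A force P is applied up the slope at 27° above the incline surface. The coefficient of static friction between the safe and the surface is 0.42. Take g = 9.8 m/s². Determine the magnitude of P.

P ≈ 1050 N

On the verge of sliding up the incline, friction equals μN and acts down the slope.
Perpendicular: N + P sin 27° = W cos 54° = 633.6 N.
Along incline: P cos 27° = W sin 54° + μN  with W sin 54° = 872.1 N.
Solving the pair for P and N: P = 1052 N, N = 155.9 N (and f = μN = 65.48 N).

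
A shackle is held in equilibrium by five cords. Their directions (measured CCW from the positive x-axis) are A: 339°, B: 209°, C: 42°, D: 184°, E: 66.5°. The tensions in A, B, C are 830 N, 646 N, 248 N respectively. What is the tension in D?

T_D ≈ 607 N

Resolve: ΣF_x = 830 cos 339° + 646 cos 209° + 248 cos 42° + T_D cos 184° + T_E cos 66.5° = 0.
        ΣF_y = 830 sin 339° + 646 sin 209° + 248 sin 42° + T_D sin 184° + T_E sin 66.5° = 0.
The known terms sum to (394.2, -444.7) N, so -0.9976 T_D + 0.3987 T_E = -394.2 and -0.0698 T_D + 0.9171 T_E = 444.7.
Solving simultaneously: T_D = 607.4 N, T_E = 531.1 N.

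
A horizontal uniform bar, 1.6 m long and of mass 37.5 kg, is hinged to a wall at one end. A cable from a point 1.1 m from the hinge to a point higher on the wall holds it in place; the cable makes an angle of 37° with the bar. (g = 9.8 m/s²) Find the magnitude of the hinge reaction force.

Take torques about the hinge: T sin 37° · 1.1 = 37.5×9.8×0.8 = 294 N·m.
So T = 294 / (0.6018 × 1.1) = 444.11 N.
ΣF_x = 0: H_x = T cos 37° = 354.68 N.
ΣF_y = 0: H_y = (37.5×9.8) − T sin 37° = 367.5 − 267.27 = 100.23 N.
|H| = √(H_x² + H_y²) = √((354.68)² + (100.23)²) = 368.57 N.

|H| ≈ 369 N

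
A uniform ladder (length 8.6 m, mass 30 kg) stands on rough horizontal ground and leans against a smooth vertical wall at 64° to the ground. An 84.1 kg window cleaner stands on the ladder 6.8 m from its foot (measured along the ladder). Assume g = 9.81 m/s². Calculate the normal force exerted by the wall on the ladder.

Torques about the foot: N_wall · 8.6 sin 64° = 30×9.81×4.3 cos 64° + 84.1×9.81×6.8 cos 64° → N_wall = 389.94 N.

N_wall ≈ 390 N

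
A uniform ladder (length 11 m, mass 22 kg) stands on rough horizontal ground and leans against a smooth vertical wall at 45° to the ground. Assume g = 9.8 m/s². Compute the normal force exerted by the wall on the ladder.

N_wall ≈ 108 N

Torques about the foot: N_wall · 11 sin 45° = 22×9.8×5.5 cos 45° → N_wall = 107.8 N.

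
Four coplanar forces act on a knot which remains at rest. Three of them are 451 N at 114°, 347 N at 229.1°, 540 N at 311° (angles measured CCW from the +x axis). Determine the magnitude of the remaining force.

Sum the known components: ΣF_x = -56.36 N, ΣF_y = -257.8 N.
For equilibrium the remaining force must supply (−ΣF_x, −ΣF_y) = (56.36, 257.8) N.
Magnitude = √((56.36)² + (257.8)²) = 263.9 N; direction = atan2(257.8, 56.36) = 77.7°.

F ≈ 264 N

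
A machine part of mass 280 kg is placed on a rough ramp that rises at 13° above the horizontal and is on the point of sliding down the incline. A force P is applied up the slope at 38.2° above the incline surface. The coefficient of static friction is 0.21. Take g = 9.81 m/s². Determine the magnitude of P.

On the verge of sliding down the incline, friction equals μN and acts up the slope.
Perpendicular: N + P sin 38.2° = W cos 13° = 2676 N.
Along incline: P cos 38.2° + μN = W sin 13° with W sin 13° = 617.9 N.
Solving the pair for P and N: P = 85.14 N, N = 2624 N (and f = μN = 551 N).

P ≈ 85.1 N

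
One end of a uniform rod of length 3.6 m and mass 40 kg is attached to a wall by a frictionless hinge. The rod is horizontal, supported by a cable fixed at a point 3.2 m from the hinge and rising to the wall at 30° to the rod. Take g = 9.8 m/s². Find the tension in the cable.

T ≈ 441 N

Take torques about the hinge: T sin 30° · 3.2 = 40×9.8×1.8 = 705.6 N·m.
So T = 705.6 / (0.5000 × 3.2) = 441 N.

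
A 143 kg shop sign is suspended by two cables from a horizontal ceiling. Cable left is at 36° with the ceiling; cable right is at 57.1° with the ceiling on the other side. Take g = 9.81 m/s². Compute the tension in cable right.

Weight W = 143 × 9.81 = 1403 N acts straight down.
Horizontal: T_left cos 36° = T_right cos 57.1°  →  T_left = 0.6714 T_right.
Vertical: T_left sin 36° + T_right sin 57.1° = 1403.
Substituting the horizontal relation into the vertical equation gives 1.234 T_right = 1403, so T_right = 1137 N.

T_right ≈ 1140 N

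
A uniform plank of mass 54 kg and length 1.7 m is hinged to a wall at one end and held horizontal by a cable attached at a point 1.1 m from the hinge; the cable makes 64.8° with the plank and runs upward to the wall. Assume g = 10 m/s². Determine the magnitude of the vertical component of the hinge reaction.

|H_y| ≈ 123 N

Take torques about the hinge: T sin 64.8° · 1.1 = 54×10×0.85 = 459 N·m.
So T = 459 / (0.9048 × 1.1) = 461.16 N.
ΣF_y = 0: H_y = (54×10) − T sin 64.8° = 540 − 417.27 = 122.73 N.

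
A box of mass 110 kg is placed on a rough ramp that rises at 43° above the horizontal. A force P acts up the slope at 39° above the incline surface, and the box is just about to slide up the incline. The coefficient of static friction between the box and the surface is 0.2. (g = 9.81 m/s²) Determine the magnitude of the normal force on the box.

N ≈ 166 N

On the verge of sliding up the incline, friction equals μN and acts down the slope.
Perpendicular: N + P sin 39° = W cos 43° = 789.2 N.
Along incline: P cos 39° = W sin 43° + μN  with W sin 43° = 735.9 N.
Solving the pair for P and N: P = 989.8 N, N = 166.3 N (and f = μN = 33.26 N).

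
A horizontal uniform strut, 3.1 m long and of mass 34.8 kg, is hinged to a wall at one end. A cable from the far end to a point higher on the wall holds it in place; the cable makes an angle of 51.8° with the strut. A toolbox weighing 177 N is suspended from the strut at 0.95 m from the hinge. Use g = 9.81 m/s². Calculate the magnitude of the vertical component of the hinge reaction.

Take torques about the hinge: T sin 51.8° · 3.1 = 34.8×9.81×1.55 + 177×0.95 = 697.3 N·m.
So T = 697.3 / (0.7859 × 3.1) = 286.23 N.
ΣF_y = 0: H_y = (34.8×9.81 + 177) − T sin 51.8° = 518.39 − 224.94 = 293.45 N.

|H_y| ≈ 293 N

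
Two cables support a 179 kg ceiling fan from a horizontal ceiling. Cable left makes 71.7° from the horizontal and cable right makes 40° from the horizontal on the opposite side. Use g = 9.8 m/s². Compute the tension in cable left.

T_left ≈ 1450 N

Weight W = 179 × 9.8 = 1754 N acts straight down.
Horizontal: T_left cos 71.7° = T_right cos 40°  →  T_right = 0.4099 T_left.
Vertical: T_left sin 71.7° + T_right sin 40° = 1754.
Substituting the horizontal relation into the vertical equation gives 1.213 T_left = 1754, so T_left = 1446 N.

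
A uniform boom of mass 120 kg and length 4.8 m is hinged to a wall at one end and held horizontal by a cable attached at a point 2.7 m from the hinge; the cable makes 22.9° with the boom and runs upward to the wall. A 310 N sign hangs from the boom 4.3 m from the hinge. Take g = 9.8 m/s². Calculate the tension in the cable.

T ≈ 3960 N

Take torques about the hinge: T sin 22.9° · 2.7 = 120×9.8×2.4 + 310×4.3 = 4155.4 N·m.
So T = 4155.4 / (0.3891 × 2.7) = 3955.1 N.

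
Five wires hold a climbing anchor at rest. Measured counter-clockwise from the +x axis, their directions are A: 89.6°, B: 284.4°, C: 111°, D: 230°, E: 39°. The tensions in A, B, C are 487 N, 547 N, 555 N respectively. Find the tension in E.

T_E ≈ 1840 N

Resolve: ΣF_x = 487 cos 89.6° + 547 cos 284.4° + 555 cos 111° + T_D cos 230° + T_E cos 39° = 0.
        ΣF_y = 487 sin 89.6° + 547 sin 284.4° + 555 sin 111° + T_D sin 230° + T_E sin 39° = 0.
The known terms sum to (-59.46, 475.3) N, so -0.6428 T_D + 0.7771 T_E = 59.46 and -0.7660 T_D + 0.6293 T_E = -475.3.
Solving simultaneously: T_D = 2132 N, T_E = 1840 N.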